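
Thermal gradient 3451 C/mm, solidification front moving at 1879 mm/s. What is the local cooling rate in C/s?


CR = 3451 * 1879 = 6484429 C/s


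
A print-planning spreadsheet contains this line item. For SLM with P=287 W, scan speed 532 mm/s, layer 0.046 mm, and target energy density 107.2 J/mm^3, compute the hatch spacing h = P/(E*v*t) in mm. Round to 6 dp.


h = 287 / (107.2*532*0.046) = 0.1094 mm


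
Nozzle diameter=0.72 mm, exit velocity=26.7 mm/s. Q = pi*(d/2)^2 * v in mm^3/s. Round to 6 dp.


A = pi*(0.72/2)^2 = 0.40715041 mm^2
Q = 0.40715041 * 26.7 = 10.870916 mm^3/s


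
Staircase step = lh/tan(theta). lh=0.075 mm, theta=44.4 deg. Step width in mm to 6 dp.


step = 0.075 / tan(44.4) = 0.076587 mm


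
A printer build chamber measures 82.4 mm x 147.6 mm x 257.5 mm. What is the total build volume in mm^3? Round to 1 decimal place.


V = 82.4 * 147.6 * 257.5 = 3131776.8 mm^3


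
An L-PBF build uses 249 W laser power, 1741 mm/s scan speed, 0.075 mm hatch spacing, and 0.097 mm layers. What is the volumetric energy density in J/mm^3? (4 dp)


E = 249 / (1741*0.075*0.097) = 19.6593 J/mm^3


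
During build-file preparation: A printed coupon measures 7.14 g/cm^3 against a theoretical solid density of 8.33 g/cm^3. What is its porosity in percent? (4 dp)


Porosity = (1-7.14/8.33)*100 = 14.2857 %


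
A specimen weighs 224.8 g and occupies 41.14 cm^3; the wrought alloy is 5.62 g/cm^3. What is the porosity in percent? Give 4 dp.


rho_part = 224.8 / 41.14 = 5.46426835 g/cm^3
Porosity = (1 - 5.46426835/5.62)*100 = 2.771 %


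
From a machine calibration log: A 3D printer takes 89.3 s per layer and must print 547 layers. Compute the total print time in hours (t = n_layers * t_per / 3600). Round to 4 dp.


t = 547 * 89.3 / 3600 = 13.5686 hrs


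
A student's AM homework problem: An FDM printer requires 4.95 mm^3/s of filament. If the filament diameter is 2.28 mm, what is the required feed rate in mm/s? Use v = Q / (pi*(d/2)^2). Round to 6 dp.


A = pi*(2.28/2)^2 = 4.082814
v = 4.95 / 4.082814 = 1.212399 mm/s


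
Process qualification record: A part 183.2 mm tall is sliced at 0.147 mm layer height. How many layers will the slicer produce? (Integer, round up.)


Layers = ceil(183.2/0.147) = 1247


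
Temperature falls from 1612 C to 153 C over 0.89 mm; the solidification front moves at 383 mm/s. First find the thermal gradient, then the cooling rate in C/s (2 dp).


G = (1612-153)/0.89 = 1639.3258427 C/mm
CR = 1639.3258427 * 383 = 627861.8 C/s


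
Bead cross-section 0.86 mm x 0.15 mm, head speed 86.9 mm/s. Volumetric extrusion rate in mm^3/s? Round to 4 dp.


Rate = 0.86 * 0.15 * 86.9 = 11.2101 mm^3/s


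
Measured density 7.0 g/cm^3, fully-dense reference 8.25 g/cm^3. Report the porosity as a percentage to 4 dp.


Porosity = (1-7.0/8.25)*100 = 15.1515 %


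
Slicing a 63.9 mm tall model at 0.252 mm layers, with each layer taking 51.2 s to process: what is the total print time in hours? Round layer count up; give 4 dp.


Layers = ceil(63.9/0.252) = 254
t = 254 * 51.2 / 3600 = 3.6124 hrs


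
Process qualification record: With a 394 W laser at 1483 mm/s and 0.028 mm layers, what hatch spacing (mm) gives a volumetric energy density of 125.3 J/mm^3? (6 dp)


h = 394 / (125.3*1483*0.028) = 0.075726 mm


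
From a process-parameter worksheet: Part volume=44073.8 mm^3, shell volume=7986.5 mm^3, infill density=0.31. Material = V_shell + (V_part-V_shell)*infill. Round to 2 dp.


V_infill = (44073.8 - 7986.5) * 0.31 = 11187.06
V_total = 7986.5 + 11187.06 = 19173.56 mm^3


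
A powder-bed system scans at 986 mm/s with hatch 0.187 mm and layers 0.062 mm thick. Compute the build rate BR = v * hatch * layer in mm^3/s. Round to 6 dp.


Rate = 986 * 0.187 * 0.062 = 11.431684 mm^3/s


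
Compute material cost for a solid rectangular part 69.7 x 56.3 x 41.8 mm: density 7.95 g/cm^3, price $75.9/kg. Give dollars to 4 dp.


V = 69.7 * 56.3 * 41.8 = 164027.798 mm^3 = 164.027798 cm^3
Mass = 164.027798 * 7.95 / 1000 = 1.30402099 kg
Cost = 1.30402099 * 75.9 = 98.9752 $


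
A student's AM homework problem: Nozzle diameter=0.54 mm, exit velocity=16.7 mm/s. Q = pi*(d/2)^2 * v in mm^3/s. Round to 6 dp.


A = pi*(0.54/2)^2 = 0.2290221 mm^2
Q = 0.2290221 * 16.7 = 3.824669 mm^3/s


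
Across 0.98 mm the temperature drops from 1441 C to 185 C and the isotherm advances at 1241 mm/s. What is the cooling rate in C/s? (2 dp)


G = (1441-185)/0.98 = 1281.63265306 C/mm
CR = 1281.63265306 * 1241 = 1590506.12 C/s


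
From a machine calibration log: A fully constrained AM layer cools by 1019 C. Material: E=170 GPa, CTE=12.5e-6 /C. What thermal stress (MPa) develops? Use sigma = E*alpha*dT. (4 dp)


sigma = 170*1000 * 12.5e-6 * 1019 = 2165.375 MPa


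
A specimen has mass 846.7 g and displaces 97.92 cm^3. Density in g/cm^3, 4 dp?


rho = 846.7 / 97.92 = 8.6469 g/cm^3


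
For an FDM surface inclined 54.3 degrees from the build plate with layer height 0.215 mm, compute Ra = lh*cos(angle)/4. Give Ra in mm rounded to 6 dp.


Ra = 0.215 * cos(54.3) / 4 = 0.031365 mm


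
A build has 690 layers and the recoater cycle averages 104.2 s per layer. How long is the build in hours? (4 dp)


t = 690 * 104.2 / 3600 = 19.9717 hrs


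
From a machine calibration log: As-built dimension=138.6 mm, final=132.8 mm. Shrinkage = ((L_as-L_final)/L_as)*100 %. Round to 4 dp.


Shrinkage = ((138.6-132.8)/138.6)*100 = 4.1847 %


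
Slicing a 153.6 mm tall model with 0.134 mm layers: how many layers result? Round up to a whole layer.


Layers = ceil(153.6/0.134) = 1147


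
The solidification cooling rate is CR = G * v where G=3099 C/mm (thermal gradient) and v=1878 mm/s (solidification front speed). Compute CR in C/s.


CR = 3099 * 1878 = 5819922 C/s


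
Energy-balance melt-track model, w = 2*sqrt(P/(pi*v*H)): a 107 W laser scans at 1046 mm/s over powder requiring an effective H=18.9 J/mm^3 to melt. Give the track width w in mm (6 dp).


w = 2*sqrt(107/(pi*1046*18.9)) = 0.083014 mm


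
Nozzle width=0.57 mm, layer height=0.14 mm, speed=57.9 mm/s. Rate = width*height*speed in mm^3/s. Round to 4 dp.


Rate = 0.57 * 0.14 * 57.9 = 4.6204 mm^3/s


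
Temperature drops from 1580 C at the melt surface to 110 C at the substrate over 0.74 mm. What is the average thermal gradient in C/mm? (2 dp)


G = (1580-110)/0.74 = 1986.49 C/mm


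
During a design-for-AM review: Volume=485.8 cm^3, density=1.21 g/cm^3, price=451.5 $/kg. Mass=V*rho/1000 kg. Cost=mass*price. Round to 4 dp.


Mass = 485.8*1.21/1000 = 0.587818 kg
Cost = 0.587818 * 451.5 = 265.3998 $


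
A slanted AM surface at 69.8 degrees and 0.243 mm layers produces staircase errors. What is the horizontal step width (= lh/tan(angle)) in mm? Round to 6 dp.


step = 0.243 / tan(69.8) = 0.089407 mm


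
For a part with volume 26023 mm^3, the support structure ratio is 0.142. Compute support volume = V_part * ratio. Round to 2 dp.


V_support = 26023 * 0.142 = 3695.27 mm^3


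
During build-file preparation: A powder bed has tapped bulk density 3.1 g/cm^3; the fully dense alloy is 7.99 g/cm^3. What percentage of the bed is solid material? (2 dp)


Packing = (3.1/7.99)*100 = 38.8 %


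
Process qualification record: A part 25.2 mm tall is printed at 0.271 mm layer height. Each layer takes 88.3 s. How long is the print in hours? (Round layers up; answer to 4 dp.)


Layers = ceil(25.2/0.271) = 93
t = 93 * 88.3 / 3600 = 2.2811 hrs


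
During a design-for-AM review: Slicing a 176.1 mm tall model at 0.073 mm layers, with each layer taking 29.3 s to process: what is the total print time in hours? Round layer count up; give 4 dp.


Layers = ceil(176.1/0.073) = 2413
t = 2413 * 29.3 / 3600 = 19.6391 hrs


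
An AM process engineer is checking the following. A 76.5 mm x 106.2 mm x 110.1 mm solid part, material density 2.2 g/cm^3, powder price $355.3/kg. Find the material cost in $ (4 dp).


V = 76.5 * 106.2 * 110.1 = 894485.43 mm^3 = 894.48543 cm^3
Mass = 894.48543 * 2.2 / 1000 = 1.96786795 kg
Cost = 1.96786795 * 355.3 = 699.1835 $


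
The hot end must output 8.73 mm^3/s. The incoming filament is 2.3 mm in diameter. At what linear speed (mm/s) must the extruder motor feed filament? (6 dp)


A = pi*(2.3/2)^2 = 4.154756
v = 8.73 / 4.154756 = 2.101206 mm/s


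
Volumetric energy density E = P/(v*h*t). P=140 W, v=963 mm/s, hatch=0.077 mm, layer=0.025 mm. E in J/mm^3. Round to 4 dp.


E = 140 / (963*0.077*0.025) = 75.5216 J/mm^3


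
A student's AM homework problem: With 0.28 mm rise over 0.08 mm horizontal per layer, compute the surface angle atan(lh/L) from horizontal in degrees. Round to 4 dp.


angle = atan(0.28/0.08) = 74.0546 degrees


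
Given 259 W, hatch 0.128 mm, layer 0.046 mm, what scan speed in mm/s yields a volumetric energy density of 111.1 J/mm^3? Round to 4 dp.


v = 259 / (111.1*0.128*0.046) = 395.9295 mm/s


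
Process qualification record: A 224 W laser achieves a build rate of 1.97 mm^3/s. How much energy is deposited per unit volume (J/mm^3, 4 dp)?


SE = 224 / 1.97 = 113.7056 J/mm^3


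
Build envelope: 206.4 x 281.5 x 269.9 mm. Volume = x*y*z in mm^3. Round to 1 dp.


V = 206.4 * 281.5 * 269.9 = 15681621.8 mm^3


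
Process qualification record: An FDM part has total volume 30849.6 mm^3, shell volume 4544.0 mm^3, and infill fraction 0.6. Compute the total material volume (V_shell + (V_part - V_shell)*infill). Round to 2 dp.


V_infill = (30849.6 - 4544.0) * 0.6 = 15783.36
V_total = 4544.0 + 15783.36 = 20327.36 mm^3


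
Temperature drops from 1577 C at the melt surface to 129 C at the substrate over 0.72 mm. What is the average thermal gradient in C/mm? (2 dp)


G = (1577-129)/0.72 = 2011.11 C/mm


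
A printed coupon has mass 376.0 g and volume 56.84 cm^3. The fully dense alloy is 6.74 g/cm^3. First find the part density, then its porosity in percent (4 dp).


rho_part = 376.0 / 56.84 = 6.61505982 g/cm^3
Porosity = (1 - 6.61505982/6.74)*100 = 1.8537 %


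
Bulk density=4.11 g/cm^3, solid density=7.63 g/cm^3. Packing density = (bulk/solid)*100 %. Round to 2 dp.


Packing = (4.11/7.63)*100 = 53.87 %


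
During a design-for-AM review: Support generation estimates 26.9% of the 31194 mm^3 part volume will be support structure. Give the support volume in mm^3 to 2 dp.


V_support = 31194 * 0.269 = 8391.19 mm^3


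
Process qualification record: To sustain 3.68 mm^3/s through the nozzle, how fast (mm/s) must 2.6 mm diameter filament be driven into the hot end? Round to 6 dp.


A = pi*(2.6/2)^2 = 5.309292
v = 3.68 / 5.309292 = 0.693124 mm/s


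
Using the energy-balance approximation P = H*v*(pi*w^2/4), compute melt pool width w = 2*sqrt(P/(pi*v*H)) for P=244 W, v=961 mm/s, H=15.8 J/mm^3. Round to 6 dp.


w = 2*sqrt(244/(pi*961*15.8)) = 0.143041 mm


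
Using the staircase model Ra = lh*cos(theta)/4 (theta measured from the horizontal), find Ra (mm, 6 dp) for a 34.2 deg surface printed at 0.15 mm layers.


Ra = 0.15 * cos(34.2) / 4 = 0.031016 mm


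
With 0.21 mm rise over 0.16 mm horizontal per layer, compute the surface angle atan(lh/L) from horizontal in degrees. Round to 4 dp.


angle = atan(0.21/0.16) = 52.6961 degrees


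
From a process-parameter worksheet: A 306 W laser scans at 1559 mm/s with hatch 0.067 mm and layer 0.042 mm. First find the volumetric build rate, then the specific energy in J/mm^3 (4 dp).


Build rate = 1559 * 0.067 * 0.042 = 4.387026 mm^3/s
SE = 306 / 4.387026 = 69.7511 J/mm^3


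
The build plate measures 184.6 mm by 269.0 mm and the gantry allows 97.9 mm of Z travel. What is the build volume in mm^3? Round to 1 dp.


V = 184.6 * 269.0 * 97.9 = 4861459.5 mm^3


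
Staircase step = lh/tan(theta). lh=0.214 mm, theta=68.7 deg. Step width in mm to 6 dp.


step = 0.214 / tan(68.7) = 0.083435 mm


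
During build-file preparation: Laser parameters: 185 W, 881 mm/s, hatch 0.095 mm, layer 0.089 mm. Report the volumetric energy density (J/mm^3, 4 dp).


E = 185 / (881*0.095*0.089) = 24.836 J/mm^3


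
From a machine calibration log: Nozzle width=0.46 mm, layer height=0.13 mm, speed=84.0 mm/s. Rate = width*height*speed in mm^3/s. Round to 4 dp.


Rate = 0.46 * 0.13 * 84.0 = 5.0232 mm^3/s


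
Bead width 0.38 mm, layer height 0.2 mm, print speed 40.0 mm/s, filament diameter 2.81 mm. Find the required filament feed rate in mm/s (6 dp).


Q = 0.38 * 0.2 * 40.0 = 3.04 mm^3/s
A_fil = pi*(2.81/2)^2 = 6.20158244 mm^2
v_feed = 3.04 / 6.20158244 = 0.490197 mm/s


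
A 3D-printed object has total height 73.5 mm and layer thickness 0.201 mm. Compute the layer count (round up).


Layers = ceil(73.5/0.201) = 366


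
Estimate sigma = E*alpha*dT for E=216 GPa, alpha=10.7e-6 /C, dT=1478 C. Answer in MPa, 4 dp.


sigma = 216*1000 * 10.7e-6 * 1478 = 3415.9536 MPa


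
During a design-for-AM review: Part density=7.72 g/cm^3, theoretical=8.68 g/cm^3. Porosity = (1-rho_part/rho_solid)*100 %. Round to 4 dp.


Porosity = (1-7.72/8.68)*100 = 11.0599 %


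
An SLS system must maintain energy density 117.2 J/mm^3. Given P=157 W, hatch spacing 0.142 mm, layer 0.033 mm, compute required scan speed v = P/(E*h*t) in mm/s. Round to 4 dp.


v = 157 / (117.2*0.142*0.033) = 285.8708 mm/s


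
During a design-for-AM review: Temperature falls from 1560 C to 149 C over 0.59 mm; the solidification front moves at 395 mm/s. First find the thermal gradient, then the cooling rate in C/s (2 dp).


G = (1560-149)/0.59 = 2391.52542373 C/mm
CR = 2391.52542373 * 395 = 944652.54 C/s


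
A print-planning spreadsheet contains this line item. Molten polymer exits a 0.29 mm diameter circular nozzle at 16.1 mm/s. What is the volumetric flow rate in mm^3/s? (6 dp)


A = pi*(0.29/2)^2 = 0.06605199 mm^2
Q = 0.06605199 * 16.1 = 1.063437 mm^3/s


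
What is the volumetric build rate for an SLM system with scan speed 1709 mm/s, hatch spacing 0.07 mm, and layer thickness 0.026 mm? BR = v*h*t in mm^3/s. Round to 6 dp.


Rate = 1709 * 0.07 * 0.026 = 3.11038 mm^3/s


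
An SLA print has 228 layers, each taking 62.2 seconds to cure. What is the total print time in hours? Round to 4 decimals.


t = 228 * 62.2 / 3600 = 3.9393 hrs


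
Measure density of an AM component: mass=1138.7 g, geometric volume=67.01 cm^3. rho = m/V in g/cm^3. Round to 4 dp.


rho = 1138.7 / 67.01 = 16.993 g/cm^3


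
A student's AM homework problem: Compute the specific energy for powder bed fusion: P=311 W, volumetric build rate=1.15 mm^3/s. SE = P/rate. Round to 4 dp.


SE = 311 / 1.15 = 270.4348 J/mm^3


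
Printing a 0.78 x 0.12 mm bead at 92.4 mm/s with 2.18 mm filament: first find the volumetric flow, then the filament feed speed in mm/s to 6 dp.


Q = 0.78 * 0.12 * 92.4 = 8.64864 mm^3/s
A_fil = pi*(2.18/2)^2 = 3.73252623 mm^2
v_feed = 8.64864 / 3.73252623 = 2.317101 mm/s


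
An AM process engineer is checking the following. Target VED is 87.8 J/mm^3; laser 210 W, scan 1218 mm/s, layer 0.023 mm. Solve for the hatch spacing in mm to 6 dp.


h = 210 / (87.8*1218*0.023) = 0.085379 mm


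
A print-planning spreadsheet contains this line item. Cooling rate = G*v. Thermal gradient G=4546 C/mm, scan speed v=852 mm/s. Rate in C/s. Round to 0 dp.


CR = 4546 * 852 = 3873192 C/s


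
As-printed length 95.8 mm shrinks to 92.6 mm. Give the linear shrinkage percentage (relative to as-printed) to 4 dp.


Shrinkage = ((95.8-92.6)/95.8)*100 = 3.3403 %


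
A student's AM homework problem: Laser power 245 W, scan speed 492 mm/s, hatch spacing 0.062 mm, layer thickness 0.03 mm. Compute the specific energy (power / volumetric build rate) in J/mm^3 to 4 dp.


Build rate = 492 * 0.062 * 0.03 = 0.91512 mm^3/s
SE = 245 / 0.91512 = 267.7245 J/mm^3


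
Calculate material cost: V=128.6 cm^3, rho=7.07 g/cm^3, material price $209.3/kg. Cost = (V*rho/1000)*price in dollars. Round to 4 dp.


Mass = 128.6*7.07/1000 = 0.909202 kg
Cost = 0.909202 * 209.3 = 190.296 $


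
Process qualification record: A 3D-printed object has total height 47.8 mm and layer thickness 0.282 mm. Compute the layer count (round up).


Layers = ceil(47.8/0.282) = 170


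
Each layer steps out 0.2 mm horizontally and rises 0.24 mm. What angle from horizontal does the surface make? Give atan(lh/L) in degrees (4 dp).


angle = atan(0.24/0.2) = 50.1944 degrees


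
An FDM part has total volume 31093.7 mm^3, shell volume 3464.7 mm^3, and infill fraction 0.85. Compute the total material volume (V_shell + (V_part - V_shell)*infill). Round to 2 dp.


V_infill = (31093.7 - 3464.7) * 0.85 = 23484.65
V_total = 3464.7 + 23484.65 = 26949.35 mm^3


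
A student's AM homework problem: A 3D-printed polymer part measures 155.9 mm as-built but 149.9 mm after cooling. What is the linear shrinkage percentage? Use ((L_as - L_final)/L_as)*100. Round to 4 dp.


Shrinkage = ((155.9-149.9)/155.9)*100 = 3.8486 %


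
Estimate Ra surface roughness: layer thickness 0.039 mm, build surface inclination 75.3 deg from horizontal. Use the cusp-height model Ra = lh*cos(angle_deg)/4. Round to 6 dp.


Ra = 0.039 * cos(75.3) / 4 = 0.002474 mm


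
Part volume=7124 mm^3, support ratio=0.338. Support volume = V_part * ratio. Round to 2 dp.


V_support = 7124 * 0.338 = 2407.91 mm^3


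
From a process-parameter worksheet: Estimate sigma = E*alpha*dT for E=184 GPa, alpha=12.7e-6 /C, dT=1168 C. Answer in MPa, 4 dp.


sigma = 184*1000 * 12.7e-6 * 1168 = 2729.3824 MPa


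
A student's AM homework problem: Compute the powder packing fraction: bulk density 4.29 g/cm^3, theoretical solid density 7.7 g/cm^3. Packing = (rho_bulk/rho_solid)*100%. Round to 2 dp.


Packing = (4.29/7.7)*100 = 55.71 %


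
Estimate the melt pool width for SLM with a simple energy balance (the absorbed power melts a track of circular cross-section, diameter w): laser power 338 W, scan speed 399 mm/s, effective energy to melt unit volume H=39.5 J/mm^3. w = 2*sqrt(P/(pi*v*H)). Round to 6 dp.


w = 2*sqrt(338/(pi*399*39.5)) = 0.165245 mm


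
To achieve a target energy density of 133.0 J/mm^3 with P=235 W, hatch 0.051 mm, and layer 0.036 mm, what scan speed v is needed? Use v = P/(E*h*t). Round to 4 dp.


v = 235 / (133.0*0.051*0.036) = 962.3733 mm/s


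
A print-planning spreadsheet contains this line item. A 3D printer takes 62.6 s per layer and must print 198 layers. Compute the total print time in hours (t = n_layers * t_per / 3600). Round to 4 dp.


t = 198 * 62.6 / 3600 = 3.443 hrs


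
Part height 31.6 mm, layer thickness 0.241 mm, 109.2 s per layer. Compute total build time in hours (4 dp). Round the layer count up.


Layers = ceil(31.6/0.241) = 132
t = 132 * 109.2 / 3600 = 4.004 hrs


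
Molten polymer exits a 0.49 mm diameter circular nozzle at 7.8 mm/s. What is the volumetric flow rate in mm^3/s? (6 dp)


A = pi*(0.49/2)^2 = 0.1885741 mm^2
Q = 0.1885741 * 7.8 = 1.470878 mm^3/s


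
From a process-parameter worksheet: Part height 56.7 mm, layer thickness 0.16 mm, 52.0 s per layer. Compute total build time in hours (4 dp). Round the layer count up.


Layers = ceil(56.7/0.16) = 355
t = 355 * 52.0 / 3600 = 5.1278 hrs


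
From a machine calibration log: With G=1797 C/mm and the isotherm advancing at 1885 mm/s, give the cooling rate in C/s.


CR = 1797 * 1885 = 3387345 C/s


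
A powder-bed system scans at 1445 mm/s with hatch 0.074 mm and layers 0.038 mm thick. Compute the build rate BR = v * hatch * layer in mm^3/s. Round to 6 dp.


Rate = 1445 * 0.074 * 0.038 = 4.06334 mm^3/s


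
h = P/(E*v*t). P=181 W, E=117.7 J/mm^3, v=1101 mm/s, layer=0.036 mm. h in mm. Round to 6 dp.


h = 181 / (117.7*1101*0.036) = 0.038798 mm


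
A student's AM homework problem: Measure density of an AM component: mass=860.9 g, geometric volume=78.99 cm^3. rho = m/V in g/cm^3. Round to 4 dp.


rho = 860.9 / 78.99 = 10.8988 g/cm^3


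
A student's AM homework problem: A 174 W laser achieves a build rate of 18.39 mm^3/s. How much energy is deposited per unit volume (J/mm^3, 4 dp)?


SE = 174 / 18.39 = 9.4617 J/mm^3


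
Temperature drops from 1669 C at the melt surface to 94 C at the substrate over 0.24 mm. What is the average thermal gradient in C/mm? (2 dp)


G = (1669-94)/0.24 = 6562.5 C/mm


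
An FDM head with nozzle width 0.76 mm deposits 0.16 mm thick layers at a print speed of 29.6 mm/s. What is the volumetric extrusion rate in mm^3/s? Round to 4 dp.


Rate = 0.76 * 0.16 * 29.6 = 3.5994 mm^3/s


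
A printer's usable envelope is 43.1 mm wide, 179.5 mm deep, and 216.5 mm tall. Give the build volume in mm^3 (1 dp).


V = 43.1 * 179.5 * 216.5 = 1674941.4 mm^3


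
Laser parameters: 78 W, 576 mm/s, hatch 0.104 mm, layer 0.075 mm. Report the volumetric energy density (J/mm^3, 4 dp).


E = 78 / (576*0.104*0.075) = 17.3611 J/mm^3


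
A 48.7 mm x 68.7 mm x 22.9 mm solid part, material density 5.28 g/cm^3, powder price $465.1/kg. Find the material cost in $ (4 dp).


V = 48.7 * 68.7 * 22.9 = 76616.301 mm^3 = 76.616301 cm^3
Mass = 76.616301 * 5.28 / 1000 = 0.40453407 kg
Cost = 0.40453407 * 465.1 = 188.1488 $


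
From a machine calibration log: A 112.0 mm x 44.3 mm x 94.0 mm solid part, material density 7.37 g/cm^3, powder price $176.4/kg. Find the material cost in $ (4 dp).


V = 112.0 * 44.3 * 94.0 = 466390.4 mm^3 = 466.3904 cm^3
Mass = 466.3904 * 7.37 / 1000 = 3.43729725 kg
Cost = 3.43729725 * 176.4 = 606.3392 $


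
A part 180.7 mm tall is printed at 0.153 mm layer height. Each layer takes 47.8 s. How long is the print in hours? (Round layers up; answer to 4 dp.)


Layers = ceil(180.7/0.153) = 1182
t = 1182 * 47.8 / 3600 = 15.6943 hrs


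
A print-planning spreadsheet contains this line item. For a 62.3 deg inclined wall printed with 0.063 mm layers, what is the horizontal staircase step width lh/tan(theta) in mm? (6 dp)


step = 0.063 / tan(62.3) = 0.033076 mm


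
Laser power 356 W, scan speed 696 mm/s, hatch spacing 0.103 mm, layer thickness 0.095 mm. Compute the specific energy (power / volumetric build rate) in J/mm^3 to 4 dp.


Build rate = 696 * 0.103 * 0.095 = 6.81036 mm^3/s
SE = 356 / 6.81036 = 52.2733 J/mm^3


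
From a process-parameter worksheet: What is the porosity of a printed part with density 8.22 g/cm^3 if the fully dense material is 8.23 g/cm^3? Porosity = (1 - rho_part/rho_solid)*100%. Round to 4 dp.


Porosity = (1-8.22/8.23)*100 = 0.1215 %


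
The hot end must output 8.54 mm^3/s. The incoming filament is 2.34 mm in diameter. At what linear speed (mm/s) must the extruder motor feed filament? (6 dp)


A = pi*(2.34/2)^2 = 4.300526
v = 8.54 / 4.300526 = 1.985804 mm/s


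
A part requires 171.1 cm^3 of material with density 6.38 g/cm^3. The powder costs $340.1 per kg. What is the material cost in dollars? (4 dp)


Mass = 171.1*6.38/1000 = 1.091618 kg
Cost = 1.091618 * 340.1 = 371.2593 $


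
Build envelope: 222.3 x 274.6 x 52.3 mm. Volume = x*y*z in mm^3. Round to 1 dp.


V = 222.3 * 274.6 * 52.3 = 3192579.2 mm^3


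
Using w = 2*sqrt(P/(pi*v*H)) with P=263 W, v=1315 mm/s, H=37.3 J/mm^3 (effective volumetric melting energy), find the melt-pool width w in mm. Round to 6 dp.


w = 2*sqrt(263/(pi*1315*37.3)) = 0.082626 mm


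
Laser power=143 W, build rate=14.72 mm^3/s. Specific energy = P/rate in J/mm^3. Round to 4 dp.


SE = 143 / 14.72 = 9.7147 J/mm^3


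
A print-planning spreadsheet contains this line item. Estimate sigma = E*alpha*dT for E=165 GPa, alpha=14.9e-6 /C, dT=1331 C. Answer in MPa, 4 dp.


sigma = 165*1000 * 14.9e-6 * 1331 = 3272.2635 MPa


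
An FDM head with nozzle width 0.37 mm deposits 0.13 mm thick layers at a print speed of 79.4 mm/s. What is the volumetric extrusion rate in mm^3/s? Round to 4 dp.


Rate = 0.37 * 0.13 * 79.4 = 3.8191 mm^3/s


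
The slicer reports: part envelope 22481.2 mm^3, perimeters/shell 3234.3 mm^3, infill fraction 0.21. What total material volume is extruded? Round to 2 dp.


V_infill = (22481.2 - 3234.3) * 0.21 = 4041.85
V_total = 3234.3 + 4041.85 = 7276.15 mm^3


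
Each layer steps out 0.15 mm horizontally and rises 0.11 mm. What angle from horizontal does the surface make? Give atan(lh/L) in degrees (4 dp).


angle = atan(0.11/0.15) = 36.2538 degrees


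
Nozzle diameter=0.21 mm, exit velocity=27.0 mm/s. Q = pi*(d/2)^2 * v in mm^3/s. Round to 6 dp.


A = pi*(0.21/2)^2 = 0.03463606 mm^2
Q = 0.03463606 * 27.0 = 0.935174 mm^3/s


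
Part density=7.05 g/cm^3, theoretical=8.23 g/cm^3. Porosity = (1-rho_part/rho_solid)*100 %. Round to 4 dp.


Porosity = (1-7.05/8.23)*100 = 14.3378 %


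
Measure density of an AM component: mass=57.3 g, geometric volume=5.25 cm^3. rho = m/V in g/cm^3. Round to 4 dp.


rho = 57.3 / 5.25 = 10.9143 g/cm^3


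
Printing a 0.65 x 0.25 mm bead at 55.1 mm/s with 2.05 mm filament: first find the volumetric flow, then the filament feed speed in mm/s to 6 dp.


Q = 0.65 * 0.25 * 55.1 = 8.95375 mm^3/s
A_fil = pi*(2.05/2)^2 = 3.30063578 mm^2
v_feed = 8.95375 / 3.30063578 = 2.712735 mm/s


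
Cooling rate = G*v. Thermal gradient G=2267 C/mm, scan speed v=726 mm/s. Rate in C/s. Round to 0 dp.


CR = 2267 * 726 = 1645842 C/s


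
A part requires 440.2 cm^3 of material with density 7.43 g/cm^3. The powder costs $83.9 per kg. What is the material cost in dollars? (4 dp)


Mass = 440.2*7.43/1000 = 3.270686 kg
Cost = 3.270686 * 83.9 = 274.4106 $


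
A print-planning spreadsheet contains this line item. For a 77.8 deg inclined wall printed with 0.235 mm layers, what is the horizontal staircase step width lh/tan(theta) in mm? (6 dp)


step = 0.235 / tan(77.8) = 0.050809 mm


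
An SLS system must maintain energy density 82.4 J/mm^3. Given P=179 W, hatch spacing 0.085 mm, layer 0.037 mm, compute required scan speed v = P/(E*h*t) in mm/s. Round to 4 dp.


v = 179 / (82.4*0.085*0.037) = 690.725 mm/s


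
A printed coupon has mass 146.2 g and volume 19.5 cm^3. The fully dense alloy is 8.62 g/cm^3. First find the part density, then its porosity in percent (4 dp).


rho_part = 146.2 / 19.5 = 7.4974359 g/cm^3
Porosity = (1 - 7.4974359/8.62)*100 = 13.0228 %


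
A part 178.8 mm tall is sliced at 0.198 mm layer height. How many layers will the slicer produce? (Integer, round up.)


Layers = ceil(178.8/0.198) = 904


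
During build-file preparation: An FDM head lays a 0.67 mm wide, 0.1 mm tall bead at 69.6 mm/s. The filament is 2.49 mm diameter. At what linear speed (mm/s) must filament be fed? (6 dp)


Q = 0.67 * 0.1 * 69.6 = 4.6632 mm^3/s
A_fil = pi*(2.49/2)^2 = 4.86954715 mm^2
v_feed = 4.6632 / 4.86954715 = 0.957625 mm/s


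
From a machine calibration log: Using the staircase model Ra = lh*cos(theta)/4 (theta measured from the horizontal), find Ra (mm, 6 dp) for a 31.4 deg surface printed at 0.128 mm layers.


Ra = 0.128 * cos(31.4) / 4 = 0.027314 mm


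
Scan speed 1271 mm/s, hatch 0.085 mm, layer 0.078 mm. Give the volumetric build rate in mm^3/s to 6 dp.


Rate = 1271 * 0.085 * 0.078 = 8.42673 mm^3/s


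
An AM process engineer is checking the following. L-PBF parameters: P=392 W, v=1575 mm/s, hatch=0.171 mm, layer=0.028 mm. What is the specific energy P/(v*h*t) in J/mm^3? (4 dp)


Build rate = 1575 * 0.171 * 0.028 = 7.5411 mm^3/s
SE = 392 / 7.5411 = 51.9818 J/mm^3


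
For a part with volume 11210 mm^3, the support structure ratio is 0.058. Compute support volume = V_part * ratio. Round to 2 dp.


V_support = 11210 * 0.058 = 650.18 mm^3


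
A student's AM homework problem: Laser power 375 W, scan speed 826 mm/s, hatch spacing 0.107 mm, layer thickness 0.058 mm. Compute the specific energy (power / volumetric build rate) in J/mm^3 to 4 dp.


Build rate = 826 * 0.107 * 0.058 = 5.126156 mm^3/s
SE = 375 / 5.126156 = 73.1542 J/mm^3


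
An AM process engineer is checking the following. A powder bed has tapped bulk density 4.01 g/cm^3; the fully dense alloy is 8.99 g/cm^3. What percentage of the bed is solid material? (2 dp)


Packing = (4.01/8.99)*100 = 44.61 %


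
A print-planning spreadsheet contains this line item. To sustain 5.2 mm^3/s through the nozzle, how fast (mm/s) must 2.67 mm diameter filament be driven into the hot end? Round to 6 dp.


A = pi*(2.67/2)^2 = 5.599025
v = 5.2 / 5.599025 = 0.928733 mm/s


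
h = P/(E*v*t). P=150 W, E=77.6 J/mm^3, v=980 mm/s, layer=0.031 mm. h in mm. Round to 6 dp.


h = 150 / (77.6*980*0.031) = 0.063627 mm


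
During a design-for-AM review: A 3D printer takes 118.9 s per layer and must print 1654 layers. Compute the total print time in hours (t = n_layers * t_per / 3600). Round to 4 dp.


t = 1654 * 118.9 / 3600 = 54.6279 hrs


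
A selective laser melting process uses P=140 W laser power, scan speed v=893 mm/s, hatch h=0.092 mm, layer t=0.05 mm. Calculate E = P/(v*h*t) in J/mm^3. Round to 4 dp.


E = 140 / (893*0.092*0.05) = 34.0815 J/mm^3


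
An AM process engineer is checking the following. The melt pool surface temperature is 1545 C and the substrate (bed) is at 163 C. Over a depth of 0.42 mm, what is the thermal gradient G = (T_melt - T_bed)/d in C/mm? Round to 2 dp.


G = (1545-163)/0.42 = 3290.48 C/mm


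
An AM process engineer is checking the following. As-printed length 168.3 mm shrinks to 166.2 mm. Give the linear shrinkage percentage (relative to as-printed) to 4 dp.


Shrinkage = ((168.3-166.2)/168.3)*100 = 1.2478 %


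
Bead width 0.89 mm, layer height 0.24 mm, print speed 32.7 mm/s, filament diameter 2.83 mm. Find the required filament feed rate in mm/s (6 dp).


Q = 0.89 * 0.24 * 32.7 = 6.98472 mm^3/s
A_fil = pi*(2.83/2)^2 = 6.29017535 mm^2
v_feed = 6.98472 / 6.29017535 = 1.110417 mm/s


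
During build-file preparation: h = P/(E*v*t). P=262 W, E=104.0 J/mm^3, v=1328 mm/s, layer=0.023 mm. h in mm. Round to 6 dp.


h = 262 / (104.0*1328*0.023) = 0.082479 mm


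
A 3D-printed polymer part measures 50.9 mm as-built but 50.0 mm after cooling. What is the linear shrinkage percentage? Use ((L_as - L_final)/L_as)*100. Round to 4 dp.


Shrinkage = ((50.9-50.0)/50.9)*100 = 1.7682 %


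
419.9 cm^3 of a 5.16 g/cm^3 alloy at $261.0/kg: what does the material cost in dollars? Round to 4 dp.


Mass = 419.9*5.16/1000 = 2.166684 kg
Cost = 2.166684 * 261.0 = 565.5045 $


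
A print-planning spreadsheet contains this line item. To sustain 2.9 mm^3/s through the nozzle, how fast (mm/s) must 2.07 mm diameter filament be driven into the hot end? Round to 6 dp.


A = pi*(2.07/2)^2 = 3.365353
v = 2.9 / 3.365353 = 0.861722 mm/s


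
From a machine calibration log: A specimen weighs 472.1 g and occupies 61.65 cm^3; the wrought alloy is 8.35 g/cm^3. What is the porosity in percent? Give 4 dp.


rho_part = 472.1 / 61.65 = 7.65774534 g/cm^3
Porosity = (1 - 7.65774534/8.35)*100 = 8.2905 %


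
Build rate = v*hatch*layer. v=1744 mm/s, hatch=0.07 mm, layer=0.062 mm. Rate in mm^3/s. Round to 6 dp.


Rate = 1744 * 0.07 * 0.062 = 7.56896 mm^3/s


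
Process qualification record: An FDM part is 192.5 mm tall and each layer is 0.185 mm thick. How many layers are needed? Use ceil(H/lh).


Layers = ceil(192.5/0.185) = 1041


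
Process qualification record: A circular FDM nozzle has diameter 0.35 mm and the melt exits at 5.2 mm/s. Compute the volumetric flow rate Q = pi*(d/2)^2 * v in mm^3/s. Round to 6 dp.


A = pi*(0.35/2)^2 = 0.09621128 mm^2
Q = 0.09621128 * 5.2 = 0.500299 mm^3/s


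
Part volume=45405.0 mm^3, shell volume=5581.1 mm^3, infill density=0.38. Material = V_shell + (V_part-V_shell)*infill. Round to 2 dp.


V_infill = (45405.0 - 5581.1) * 0.38 = 15133.08
V_total = 5581.1 + 15133.08 = 20714.18 mm^3


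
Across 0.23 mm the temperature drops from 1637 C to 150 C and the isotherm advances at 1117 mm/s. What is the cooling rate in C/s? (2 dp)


G = (1637-150)/0.23 = 6465.2173913 C/mm
CR = 6465.2173913 * 1117 = 7221647.83 C/s


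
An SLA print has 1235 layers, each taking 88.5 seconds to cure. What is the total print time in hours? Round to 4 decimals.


t = 1235 * 88.5 / 3600 = 30.3604 hrs


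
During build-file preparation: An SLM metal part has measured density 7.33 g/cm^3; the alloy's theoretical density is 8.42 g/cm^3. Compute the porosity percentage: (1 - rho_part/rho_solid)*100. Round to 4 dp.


Porosity = (1-7.33/8.42)*100 = 12.9454 %


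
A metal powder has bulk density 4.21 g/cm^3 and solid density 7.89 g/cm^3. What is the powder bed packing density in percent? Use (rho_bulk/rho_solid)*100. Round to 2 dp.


Packing = (4.21/7.89)*100 = 53.36 %


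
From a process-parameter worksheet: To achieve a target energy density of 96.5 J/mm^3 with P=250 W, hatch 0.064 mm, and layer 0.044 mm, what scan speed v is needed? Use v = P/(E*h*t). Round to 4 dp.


v = 250 / (96.5*0.064*0.044) = 919.9835 mm/s


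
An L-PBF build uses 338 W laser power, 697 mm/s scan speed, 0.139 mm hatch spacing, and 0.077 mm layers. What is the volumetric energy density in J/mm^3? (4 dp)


E = 338 / (697*0.139*0.077) = 45.3084 J/mm^3


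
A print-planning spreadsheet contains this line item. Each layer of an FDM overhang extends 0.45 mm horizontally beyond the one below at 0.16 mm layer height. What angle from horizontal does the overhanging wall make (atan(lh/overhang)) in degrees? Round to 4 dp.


angle = atan(0.16/0.45) = 19.5731 degrees


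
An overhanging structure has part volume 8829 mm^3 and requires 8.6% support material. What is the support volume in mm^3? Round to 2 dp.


V_support = 8829 * 0.086 = 759.29 mm^3


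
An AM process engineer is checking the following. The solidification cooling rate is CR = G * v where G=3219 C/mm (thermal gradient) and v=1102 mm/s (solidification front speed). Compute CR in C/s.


CR = 3219 * 1102 = 3547338 C/s


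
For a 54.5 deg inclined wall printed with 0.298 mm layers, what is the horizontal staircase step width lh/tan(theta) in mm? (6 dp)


step = 0.298 / tan(54.5) = 0.212561 mm


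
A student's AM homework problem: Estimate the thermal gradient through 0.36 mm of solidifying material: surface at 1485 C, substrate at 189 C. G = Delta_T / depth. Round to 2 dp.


G = (1485-189)/0.36 = 3600.0 C/mm


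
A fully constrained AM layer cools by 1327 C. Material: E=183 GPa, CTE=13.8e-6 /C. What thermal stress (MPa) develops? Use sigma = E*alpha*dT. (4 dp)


sigma = 183*1000 * 13.8e-6 * 1327 = 3351.2058 MPa


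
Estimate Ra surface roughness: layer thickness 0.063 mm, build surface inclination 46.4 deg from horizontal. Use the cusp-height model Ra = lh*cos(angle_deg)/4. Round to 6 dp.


Ra = 0.063 * cos(46.4) / 4 = 0.010862 mm


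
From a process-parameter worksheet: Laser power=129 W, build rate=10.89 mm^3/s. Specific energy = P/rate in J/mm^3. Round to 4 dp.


SE = 129 / 10.89 = 11.8457 J/mm^3


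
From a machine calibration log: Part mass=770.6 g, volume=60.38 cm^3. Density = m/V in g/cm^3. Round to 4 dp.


rho = 770.6 / 60.38 = 12.7625 g/cm^3


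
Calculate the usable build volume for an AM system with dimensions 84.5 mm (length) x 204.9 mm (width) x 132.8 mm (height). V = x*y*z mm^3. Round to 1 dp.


V = 84.5 * 204.9 * 132.8 = 2299305.8 mm^3


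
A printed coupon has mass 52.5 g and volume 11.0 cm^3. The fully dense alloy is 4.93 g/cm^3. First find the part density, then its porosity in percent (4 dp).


rho_part = 52.5 / 11.0 = 4.77272727 g/cm^3
Porosity = (1 - 4.77272727/4.93)*100 = 3.1901 %


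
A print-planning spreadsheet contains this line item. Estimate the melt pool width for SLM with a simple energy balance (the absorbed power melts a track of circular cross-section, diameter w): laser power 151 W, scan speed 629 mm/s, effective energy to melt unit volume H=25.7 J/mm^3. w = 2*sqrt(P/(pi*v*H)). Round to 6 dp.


w = 2*sqrt(151/(pi*629*25.7)) = 0.109057 mm


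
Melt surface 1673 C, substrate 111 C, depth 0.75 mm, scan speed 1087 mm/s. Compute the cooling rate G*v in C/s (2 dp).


G = (1673-111)/0.75 = 2082.66666667 C/mm
CR = 2082.66666667 * 1087 = 2263858.67 C/s


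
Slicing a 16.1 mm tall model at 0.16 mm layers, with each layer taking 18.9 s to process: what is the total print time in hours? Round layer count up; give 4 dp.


Layers = ceil(16.1/0.16) = 101
t = 101 * 18.9 / 3600 = 0.5303 hrs


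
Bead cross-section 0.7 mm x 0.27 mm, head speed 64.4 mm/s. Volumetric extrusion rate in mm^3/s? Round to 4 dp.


Rate = 0.7 * 0.27 * 64.4 = 12.1716 mm^3/s


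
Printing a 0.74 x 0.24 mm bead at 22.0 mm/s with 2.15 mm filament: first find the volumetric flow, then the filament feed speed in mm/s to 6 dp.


Q = 0.74 * 0.24 * 22.0 = 3.9072 mm^3/s
A_fil = pi*(2.15/2)^2 = 3.63050301 mm^2
v_feed = 3.9072 / 3.63050301 = 1.076215 mm/s


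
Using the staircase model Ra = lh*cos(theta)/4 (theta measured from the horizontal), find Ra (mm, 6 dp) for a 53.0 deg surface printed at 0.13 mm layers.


Ra = 0.13 * cos(53.0) / 4 = 0.019559 mm


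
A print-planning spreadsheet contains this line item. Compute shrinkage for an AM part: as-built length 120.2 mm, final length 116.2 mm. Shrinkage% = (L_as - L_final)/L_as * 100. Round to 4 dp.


Shrinkage = ((120.2-116.2)/120.2)*100 = 3.3278 %


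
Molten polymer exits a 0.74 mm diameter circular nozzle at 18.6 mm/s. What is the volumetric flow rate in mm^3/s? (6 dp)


A = pi*(0.74/2)^2 = 0.43008403 mm^2
Q = 0.43008403 * 18.6 = 7.999563 mm^3/s


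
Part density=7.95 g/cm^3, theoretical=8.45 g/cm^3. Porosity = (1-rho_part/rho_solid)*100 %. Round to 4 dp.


Porosity = (1-7.95/8.45)*100 = 5.9172 %


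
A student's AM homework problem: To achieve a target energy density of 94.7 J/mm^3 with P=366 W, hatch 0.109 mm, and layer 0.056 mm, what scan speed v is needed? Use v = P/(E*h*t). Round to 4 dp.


v = 366 / (94.7*0.109*0.056) = 633.1645 mm/s


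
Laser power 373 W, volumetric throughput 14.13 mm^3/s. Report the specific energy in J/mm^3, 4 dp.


SE = 373 / 14.13 = 26.3977 J/mm^3


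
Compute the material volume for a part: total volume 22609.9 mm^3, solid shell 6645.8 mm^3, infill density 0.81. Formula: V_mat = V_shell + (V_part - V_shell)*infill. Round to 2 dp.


V_infill = (22609.9 - 6645.8) * 0.81 = 12930.92
V_total = 6645.8 + 12930.92 = 19576.72 mm^3


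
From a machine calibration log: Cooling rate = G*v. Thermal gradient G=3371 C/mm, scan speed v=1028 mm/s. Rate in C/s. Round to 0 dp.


CR = 3371 * 1028 = 3465388 C/s


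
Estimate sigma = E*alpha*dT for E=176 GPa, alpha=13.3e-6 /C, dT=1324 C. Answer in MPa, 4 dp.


sigma = 176*1000 * 13.3e-6 * 1324 = 3099.2192 MPa


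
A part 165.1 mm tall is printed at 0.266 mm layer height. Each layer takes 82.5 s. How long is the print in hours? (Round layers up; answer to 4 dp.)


Layers = ceil(165.1/0.266) = 621
t = 621 * 82.5 / 3600 = 14.2313 hrs


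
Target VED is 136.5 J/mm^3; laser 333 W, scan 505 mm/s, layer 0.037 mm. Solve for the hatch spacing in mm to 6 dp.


h = 333 / (136.5*505*0.037) = 0.130563 mm


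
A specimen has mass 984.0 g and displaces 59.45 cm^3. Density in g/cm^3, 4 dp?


rho = 984.0 / 59.45 = 16.5517 g/cm^3


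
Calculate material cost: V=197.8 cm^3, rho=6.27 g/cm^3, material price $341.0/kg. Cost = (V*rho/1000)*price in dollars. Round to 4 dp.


Mass = 197.8*6.27/1000 = 1.240206 kg
Cost = 1.240206 * 341.0 = 422.9102 $


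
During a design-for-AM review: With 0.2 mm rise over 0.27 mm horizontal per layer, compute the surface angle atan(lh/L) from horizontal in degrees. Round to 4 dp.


angle = atan(0.2/0.27) = 36.5289 degrees
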